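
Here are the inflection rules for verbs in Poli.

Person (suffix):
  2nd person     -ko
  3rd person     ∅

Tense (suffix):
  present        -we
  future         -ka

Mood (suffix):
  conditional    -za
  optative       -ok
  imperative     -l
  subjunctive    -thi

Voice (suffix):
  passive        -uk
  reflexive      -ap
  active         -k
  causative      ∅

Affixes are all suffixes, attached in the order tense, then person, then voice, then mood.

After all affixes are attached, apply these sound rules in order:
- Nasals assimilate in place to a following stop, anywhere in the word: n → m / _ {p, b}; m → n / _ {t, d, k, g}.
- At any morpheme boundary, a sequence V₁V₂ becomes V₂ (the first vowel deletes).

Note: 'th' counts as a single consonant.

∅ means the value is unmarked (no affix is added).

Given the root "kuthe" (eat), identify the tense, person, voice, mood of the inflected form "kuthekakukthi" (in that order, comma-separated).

Segment: kuthe-ka-ko-uk-thi.
tense: -ka → future.
person: -ko → 2nd person.
voice: -uk → passive.
mood: -thi → subjunctive.

future, 2nd person, passive, subjunctive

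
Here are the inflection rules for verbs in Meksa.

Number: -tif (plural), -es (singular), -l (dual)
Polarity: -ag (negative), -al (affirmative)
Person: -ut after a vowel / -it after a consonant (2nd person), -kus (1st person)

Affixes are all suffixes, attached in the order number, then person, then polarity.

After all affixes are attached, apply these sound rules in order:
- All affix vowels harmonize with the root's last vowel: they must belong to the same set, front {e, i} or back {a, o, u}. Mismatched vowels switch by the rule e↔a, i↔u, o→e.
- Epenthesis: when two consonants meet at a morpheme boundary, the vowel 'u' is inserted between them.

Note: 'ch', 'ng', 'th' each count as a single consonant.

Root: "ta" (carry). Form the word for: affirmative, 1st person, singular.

taasukusal

Attach number singular -es → taes.
Attach person 1st person -kus → taeskus.
Attach polarity affirmative -al → taeskusal.
Apply vowel harmony: taeskusal → taaskusal.
Apply epenthesis: taaskusal → taasukusal.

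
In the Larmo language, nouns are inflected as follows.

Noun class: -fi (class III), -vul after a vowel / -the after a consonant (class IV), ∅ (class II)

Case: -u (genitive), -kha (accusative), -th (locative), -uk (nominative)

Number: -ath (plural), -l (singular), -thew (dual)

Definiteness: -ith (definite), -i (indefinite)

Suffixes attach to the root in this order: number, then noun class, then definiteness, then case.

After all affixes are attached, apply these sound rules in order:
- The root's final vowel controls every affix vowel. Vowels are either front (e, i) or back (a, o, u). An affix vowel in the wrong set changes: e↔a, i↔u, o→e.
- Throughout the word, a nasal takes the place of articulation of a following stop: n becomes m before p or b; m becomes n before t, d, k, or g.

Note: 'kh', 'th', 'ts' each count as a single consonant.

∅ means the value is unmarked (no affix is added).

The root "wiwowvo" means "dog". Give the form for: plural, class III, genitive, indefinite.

wiwowvoathfuuu

Attach number plural -ath → wiwowvoath.
Attach noun class class III -fi → wiwowvoathfi.
Attach definiteness indefinite -i → wiwowvoathfii.
Attach case genitive -u → wiwowvoathfiiu.
Apply vowel harmony: wiwowvoathfiiu → wiwowvoathfuuu.
Nasal assimilation: no change.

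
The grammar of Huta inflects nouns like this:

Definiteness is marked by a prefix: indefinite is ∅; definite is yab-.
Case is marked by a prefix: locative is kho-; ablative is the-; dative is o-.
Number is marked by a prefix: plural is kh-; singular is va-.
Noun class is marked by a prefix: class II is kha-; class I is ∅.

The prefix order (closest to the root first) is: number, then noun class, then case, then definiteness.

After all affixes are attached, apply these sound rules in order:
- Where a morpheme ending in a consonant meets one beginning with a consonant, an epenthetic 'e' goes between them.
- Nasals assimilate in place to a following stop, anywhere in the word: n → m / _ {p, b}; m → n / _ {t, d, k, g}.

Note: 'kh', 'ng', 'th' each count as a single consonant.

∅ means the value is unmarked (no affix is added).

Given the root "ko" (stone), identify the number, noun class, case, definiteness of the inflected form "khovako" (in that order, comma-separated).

singular, class I, locative, indefinite

Segment: kho-va-ko.
number: va- → singular.
noun class: ∅ → class I.
case: kho- → locative.
definiteness: ∅ → indefinite.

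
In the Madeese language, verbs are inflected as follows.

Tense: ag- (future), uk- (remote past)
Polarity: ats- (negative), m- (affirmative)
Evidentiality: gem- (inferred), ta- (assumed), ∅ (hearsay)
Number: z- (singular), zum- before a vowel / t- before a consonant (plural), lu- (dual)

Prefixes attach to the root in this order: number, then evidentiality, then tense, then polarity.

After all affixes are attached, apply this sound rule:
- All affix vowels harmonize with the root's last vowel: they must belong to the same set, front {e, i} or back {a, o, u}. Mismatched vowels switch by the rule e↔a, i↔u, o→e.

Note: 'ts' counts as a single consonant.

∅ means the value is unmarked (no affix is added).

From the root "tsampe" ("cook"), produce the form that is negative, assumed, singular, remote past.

Attach number singular z- → ztsampe.
Attach evidentiality assumed ta- → taztsampe.
Attach tense remote past uk- → uktaztsampe.
Attach polarity negative ats- → atsuktaztsampe.
Apply vowel harmony: atsuktaztsampe → etsikteztsampe.

etsikteztsampe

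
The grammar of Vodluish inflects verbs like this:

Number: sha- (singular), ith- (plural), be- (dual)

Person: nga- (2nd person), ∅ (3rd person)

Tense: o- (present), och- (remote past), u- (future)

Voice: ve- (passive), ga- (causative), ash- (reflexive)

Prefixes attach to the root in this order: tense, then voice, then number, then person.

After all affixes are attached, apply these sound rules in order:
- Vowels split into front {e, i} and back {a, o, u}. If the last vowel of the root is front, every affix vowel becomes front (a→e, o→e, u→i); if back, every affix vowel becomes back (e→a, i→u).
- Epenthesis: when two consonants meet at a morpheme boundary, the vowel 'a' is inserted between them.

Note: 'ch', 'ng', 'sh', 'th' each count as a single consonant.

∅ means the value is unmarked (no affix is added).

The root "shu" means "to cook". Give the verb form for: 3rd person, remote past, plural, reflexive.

uthashochashu

Attach tense remote past och- → ochshu.
Attach voice reflexive ash- → ashochshu.
Attach number plural ith- → ithashochshu.
person = 3rd person: zero marking, form stays ithashochshu.
Apply vowel harmony: ithashochshu → uthashochshu.
Apply epenthesis: uthashochshu → uthashochashu.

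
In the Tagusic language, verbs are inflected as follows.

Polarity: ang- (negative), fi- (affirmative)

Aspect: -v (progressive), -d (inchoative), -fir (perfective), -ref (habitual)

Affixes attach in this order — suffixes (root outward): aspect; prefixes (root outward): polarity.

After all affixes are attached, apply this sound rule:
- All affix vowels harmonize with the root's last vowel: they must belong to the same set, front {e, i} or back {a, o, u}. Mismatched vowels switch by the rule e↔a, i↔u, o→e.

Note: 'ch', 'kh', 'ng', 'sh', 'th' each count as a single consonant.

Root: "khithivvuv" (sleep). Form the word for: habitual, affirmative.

Attach polarity affirmative fi- → fikhithivvuv.
Attach aspect habitual -ref → fikhithivvuvref.
Apply vowel harmony: fikhithivvuvref → fukhithivvuvraf.

fukhithivvuvraf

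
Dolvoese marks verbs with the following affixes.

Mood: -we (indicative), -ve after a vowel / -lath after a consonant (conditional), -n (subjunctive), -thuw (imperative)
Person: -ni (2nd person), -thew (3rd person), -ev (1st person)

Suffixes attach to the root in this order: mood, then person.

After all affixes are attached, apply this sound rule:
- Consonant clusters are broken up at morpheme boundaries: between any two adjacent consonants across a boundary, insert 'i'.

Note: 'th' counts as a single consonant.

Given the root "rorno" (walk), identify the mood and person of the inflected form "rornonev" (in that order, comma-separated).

Segment: rorno-n-ev.
mood: -n → subjunctive.
person: -ev → 1st person.

subjunctive, 1st person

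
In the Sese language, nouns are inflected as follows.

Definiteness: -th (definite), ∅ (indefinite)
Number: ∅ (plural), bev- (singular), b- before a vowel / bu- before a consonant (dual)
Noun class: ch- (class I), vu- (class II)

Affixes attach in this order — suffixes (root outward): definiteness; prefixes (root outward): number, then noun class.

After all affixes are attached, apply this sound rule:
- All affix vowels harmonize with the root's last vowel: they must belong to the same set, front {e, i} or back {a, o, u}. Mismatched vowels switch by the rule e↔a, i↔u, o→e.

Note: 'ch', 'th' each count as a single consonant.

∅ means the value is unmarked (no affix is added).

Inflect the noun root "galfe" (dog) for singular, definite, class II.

vibevgalfeth

Attach definiteness definite -th → galfeth.
Attach number singular bev- → bevgalfeth.
Attach noun class class II vu- → vubevgalfeth.
Apply vowel harmony: vubevgalfeth → vibevgalfeth.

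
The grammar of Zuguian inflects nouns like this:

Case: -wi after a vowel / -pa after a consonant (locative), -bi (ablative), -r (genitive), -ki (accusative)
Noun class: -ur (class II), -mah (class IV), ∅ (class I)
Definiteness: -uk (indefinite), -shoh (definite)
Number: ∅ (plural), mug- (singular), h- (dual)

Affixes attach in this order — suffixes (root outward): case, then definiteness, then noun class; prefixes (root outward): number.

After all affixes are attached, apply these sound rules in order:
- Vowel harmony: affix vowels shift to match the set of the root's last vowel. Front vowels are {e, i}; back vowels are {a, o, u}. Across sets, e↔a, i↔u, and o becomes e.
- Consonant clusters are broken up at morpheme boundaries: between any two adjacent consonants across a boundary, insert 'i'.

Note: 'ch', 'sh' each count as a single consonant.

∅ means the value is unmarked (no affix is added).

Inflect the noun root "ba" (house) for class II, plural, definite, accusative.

bakushohur

number = plural: zero marking, form stays ba.
Attach case accusative -ki → baki.
Attach definiteness definite -shoh → bakishoh.
Attach noun class class II -ur → bakishohur.
Apply vowel harmony: bakishohur → bakushohur.
Epenthesis: no change.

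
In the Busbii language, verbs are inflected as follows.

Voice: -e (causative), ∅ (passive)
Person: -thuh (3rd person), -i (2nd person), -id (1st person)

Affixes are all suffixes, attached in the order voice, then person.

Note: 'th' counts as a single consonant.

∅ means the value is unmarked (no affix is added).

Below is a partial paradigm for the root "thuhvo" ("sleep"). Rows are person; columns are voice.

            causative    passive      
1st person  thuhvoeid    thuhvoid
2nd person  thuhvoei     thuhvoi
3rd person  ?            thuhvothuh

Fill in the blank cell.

thuhvoethuh

Attach voice causative -e → thuhvoe.
Attach person 3rd person -thuh → thuhvoethuh.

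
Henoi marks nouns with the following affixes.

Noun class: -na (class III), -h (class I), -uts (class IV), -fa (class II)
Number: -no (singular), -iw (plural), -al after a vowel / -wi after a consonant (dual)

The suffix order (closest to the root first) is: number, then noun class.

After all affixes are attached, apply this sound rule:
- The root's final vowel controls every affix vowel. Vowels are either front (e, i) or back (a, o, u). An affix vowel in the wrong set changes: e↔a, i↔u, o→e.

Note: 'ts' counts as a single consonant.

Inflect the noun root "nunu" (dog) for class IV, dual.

Attach number dual -al (after vowel 'u') → nunual.
Attach noun class class IV -uts → nunualuts.
Vowel harmony: no change.

nunualuts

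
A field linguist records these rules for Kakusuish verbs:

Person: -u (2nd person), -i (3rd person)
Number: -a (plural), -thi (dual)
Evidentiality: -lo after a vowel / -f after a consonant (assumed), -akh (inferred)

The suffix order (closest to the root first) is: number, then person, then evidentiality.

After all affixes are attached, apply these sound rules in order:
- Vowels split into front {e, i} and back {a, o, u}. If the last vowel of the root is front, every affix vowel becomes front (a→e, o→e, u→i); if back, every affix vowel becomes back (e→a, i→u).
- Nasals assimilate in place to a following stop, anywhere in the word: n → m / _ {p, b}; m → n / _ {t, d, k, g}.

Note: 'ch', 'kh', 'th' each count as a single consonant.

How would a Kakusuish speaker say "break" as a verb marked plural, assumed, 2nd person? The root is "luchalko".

Attach number plural -a → luchalkoa.
Attach person 2nd person -u → luchalkoau.
Attach evidentiality assumed -lo (after vowel 'u') → luchalkoaulo.
Vowel harmony: no change.
Nasal assimilation: no change.

luchalkoaulo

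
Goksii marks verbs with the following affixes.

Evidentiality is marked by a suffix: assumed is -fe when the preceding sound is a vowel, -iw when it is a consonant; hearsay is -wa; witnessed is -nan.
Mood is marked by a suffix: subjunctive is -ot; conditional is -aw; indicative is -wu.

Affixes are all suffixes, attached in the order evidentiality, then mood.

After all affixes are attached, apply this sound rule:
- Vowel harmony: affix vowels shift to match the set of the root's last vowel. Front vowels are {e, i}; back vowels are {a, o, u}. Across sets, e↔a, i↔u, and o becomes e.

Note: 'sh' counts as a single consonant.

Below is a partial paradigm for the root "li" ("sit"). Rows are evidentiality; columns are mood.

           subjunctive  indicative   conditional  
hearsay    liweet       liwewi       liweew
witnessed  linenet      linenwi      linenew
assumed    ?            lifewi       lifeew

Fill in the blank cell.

lifeet

Attach evidentiality assumed -fe (after vowel 'i') → life.
Attach mood subjunctive -ot → lifeot.
Apply vowel harmony: lifeot → lifeet.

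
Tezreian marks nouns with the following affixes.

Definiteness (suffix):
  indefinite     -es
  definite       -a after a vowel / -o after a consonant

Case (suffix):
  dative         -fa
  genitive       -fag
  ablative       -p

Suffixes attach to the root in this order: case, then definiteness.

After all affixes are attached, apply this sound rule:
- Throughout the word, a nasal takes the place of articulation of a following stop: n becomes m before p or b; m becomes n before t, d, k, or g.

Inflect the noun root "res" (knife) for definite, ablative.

Attach case ablative -p → resp.
Attach definiteness definite -o (after consonant 'p') → respo.
Nasal assimilation: no change.

respo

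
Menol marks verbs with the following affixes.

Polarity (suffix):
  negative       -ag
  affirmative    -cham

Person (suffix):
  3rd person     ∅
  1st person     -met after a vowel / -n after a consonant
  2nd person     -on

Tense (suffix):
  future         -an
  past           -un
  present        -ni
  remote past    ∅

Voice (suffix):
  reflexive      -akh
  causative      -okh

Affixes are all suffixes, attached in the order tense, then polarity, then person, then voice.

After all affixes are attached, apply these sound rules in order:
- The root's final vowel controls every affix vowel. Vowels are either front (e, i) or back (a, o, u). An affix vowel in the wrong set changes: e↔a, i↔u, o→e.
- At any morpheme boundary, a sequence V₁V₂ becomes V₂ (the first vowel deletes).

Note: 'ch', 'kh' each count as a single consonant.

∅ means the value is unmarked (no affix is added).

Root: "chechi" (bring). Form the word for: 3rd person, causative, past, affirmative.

Attach tense past -un → chechiun.
Attach polarity affirmative -cham → chechiuncham.
person = 3rd person: zero marking, form stays chechiuncham.
Attach voice causative -okh → chechiunchamokh.
Apply vowel harmony: chechiunchamokh → chechiinchemekh.
Apply vowel deletion: chechiinchemekh → chechinchemekh.

chechinchemekh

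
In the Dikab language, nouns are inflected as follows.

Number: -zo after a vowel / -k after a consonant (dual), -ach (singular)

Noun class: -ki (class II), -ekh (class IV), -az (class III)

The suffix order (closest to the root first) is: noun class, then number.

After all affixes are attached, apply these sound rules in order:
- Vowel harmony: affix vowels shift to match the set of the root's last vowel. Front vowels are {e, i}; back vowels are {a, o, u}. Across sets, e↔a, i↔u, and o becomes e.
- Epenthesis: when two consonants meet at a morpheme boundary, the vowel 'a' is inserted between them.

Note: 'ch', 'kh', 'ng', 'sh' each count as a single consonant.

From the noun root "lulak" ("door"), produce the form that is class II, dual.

lulakakuzo

Attach noun class class II -ki → lulakki.
Attach number dual -zo (after vowel 'i') → lulakkizo.
Apply vowel harmony: lulakkizo → lulakkuzo.
Apply epenthesis: lulakkuzo → lulakakuzo.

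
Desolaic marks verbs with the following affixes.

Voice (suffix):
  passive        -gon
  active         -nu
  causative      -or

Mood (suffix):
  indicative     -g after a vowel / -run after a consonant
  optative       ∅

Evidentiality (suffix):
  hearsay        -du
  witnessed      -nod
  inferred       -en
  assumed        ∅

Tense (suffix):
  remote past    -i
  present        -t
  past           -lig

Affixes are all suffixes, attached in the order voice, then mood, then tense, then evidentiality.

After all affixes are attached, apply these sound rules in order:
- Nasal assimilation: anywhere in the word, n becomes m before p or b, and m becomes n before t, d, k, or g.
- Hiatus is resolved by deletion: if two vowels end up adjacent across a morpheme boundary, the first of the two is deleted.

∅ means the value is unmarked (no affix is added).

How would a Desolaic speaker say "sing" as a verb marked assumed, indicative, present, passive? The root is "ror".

Attach voice passive -gon → rorgon.
Attach mood indicative -run (after consonant 'n') → rorgonrun.
Attach tense present -t → rorgonrunt.
evidentiality = assumed: zero marking, form stays rorgonrunt.
Nasal assimilation: no change.
Vowel deletion: no change.

rorgonrunt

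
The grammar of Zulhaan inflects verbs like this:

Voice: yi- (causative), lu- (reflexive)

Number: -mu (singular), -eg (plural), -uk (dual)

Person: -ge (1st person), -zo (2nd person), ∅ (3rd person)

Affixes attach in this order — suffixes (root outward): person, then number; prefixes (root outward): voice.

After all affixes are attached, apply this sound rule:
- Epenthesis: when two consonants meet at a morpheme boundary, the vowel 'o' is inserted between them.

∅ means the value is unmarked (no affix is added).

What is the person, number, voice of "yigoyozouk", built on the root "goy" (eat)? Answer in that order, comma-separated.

2nd person, dual, causative

Segment: yi-goy-zo-uk.
person: -zo → 2nd person.
number: -uk → dual.
voice: yi- → causative.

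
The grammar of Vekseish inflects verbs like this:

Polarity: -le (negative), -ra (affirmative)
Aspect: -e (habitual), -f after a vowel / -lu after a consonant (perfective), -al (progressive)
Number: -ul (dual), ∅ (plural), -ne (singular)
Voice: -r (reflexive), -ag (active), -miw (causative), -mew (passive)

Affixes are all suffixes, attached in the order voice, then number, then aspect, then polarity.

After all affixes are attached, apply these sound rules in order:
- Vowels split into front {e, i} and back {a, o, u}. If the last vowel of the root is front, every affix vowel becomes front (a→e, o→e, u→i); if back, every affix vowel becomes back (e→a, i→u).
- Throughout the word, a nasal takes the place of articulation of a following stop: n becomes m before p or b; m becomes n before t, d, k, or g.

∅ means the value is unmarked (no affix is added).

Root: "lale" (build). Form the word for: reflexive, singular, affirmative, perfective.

Attach voice reflexive -r → laler.
Attach number singular -ne → lalerne.
Attach aspect perfective -f (after vowel 'e') → lalernef.
Attach polarity affirmative -ra → lalernefra.
Apply vowel harmony: lalernefra → lalernefre.
Nasal assimilation: no change.

lalernefre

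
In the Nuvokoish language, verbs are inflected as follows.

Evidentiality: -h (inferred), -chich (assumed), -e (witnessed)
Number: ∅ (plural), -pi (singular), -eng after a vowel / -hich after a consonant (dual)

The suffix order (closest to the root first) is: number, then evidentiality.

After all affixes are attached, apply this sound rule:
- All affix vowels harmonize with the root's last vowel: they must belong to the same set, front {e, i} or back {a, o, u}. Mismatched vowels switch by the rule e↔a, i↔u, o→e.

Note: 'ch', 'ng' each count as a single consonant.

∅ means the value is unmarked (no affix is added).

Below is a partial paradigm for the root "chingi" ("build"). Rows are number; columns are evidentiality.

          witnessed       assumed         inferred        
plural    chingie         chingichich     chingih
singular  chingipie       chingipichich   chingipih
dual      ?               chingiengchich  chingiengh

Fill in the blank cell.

Attach number dual -eng (after vowel 'i') → chingieng.
Attach evidentiality witnessed -e → chingienge.
Vowel harmony: no change.

chingienge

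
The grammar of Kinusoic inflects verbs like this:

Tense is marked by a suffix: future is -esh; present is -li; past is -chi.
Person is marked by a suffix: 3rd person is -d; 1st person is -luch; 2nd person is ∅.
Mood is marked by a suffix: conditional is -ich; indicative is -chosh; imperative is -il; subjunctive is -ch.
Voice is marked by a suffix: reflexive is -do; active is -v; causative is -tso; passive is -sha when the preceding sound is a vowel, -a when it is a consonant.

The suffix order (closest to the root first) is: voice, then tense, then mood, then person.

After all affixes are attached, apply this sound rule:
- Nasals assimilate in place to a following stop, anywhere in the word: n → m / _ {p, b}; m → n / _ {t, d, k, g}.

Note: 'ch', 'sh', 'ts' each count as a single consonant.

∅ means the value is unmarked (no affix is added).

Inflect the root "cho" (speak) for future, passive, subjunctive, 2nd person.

choshaeshch

Attach voice passive -sha (after vowel 'o') → chosha.
Attach tense future -esh → choshaesh.
Attach mood subjunctive -ch → choshaeshch.
person = 2nd person: zero marking, form stays choshaeshch.
Nasal assimilation: no change.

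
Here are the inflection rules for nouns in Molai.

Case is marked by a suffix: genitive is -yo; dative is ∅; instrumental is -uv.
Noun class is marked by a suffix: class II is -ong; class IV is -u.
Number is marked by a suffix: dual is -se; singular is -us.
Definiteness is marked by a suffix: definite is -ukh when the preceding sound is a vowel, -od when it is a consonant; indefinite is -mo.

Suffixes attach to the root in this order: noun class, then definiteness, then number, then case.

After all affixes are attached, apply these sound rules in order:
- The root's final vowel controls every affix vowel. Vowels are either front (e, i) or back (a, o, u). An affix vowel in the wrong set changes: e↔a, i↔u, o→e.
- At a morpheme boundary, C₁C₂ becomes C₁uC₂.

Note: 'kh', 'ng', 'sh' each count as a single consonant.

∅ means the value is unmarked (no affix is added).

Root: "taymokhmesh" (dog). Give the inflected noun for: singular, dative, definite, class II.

taymokhmeshengedis

Attach noun class class II -ong → taymokhmeshong.
Attach definiteness definite -od (after consonant 'ng') → taymokhmeshongod.
Attach number singular -us → taymokhmeshongodus.
case = dative: zero marking, form stays taymokhmeshongodus.
Apply vowel harmony: taymokhmeshongodus → taymokhmeshengedis.
Epenthesis: no change.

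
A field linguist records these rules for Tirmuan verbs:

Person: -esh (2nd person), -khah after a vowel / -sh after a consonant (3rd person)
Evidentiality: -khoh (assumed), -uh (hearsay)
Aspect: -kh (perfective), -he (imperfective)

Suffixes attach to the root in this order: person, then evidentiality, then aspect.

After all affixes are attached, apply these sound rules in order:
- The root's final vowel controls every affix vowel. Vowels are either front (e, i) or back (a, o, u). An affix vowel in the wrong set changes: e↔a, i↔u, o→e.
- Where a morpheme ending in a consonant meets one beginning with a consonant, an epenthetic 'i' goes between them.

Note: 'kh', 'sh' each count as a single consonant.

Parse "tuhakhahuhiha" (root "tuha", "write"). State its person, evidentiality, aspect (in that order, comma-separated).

Segment: tuha-khah-uh-he.
person: -khah/sh → 3rd person.
evidentiality: -uh → hearsay.
aspect: -he → imperfective.

3rd person, hearsay, imperfective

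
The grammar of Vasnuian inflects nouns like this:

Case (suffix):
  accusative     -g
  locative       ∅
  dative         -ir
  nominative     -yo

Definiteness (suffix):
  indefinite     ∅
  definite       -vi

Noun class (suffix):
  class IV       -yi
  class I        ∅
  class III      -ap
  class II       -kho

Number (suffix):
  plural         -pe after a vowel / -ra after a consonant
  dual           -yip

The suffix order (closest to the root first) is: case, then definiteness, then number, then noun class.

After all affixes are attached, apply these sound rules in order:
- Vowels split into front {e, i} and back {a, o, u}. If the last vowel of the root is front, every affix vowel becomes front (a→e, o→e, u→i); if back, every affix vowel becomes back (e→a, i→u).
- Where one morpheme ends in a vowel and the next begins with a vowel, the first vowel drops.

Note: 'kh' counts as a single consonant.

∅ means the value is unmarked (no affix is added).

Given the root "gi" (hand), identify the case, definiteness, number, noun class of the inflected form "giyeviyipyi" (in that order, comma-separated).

nominative, definite, dual, class IV

Segment: gi-yo-vi-yip-yi.
case: -yo → nominative.
definiteness: -vi → definite.
number: -yip → dual.
noun class: -yi → class IV.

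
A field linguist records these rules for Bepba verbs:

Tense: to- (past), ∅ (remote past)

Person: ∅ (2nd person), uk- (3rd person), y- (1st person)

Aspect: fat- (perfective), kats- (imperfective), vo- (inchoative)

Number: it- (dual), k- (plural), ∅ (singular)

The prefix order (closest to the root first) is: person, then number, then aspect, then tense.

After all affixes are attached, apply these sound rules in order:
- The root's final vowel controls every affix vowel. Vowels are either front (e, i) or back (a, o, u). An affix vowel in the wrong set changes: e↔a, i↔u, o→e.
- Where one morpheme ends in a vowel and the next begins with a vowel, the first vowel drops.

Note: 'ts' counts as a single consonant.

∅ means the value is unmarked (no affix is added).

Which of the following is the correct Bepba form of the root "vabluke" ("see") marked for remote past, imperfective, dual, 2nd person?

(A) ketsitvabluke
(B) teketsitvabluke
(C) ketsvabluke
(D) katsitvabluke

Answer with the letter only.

person = 2nd person: zero marking, form stays vabluke.
Attach number dual it- → itvabluke.
Attach aspect imperfective kats- → katsitvabluke.
tense = remote past: zero marking, form stays katsitvabluke.
Apply vowel harmony: katsitvabluke → ketsitvabluke.
Vowel deletion: no change.
So the correct form is ketsitvabluke, option (A).
(B) teketsitvabluke is wrong: it uses past instead of remote past for tense.
(C) ketsvabluke is wrong: it uses singular instead of dual for number.
(D) katsitvabluke is wrong: it fails to apply the sound rule(s).

A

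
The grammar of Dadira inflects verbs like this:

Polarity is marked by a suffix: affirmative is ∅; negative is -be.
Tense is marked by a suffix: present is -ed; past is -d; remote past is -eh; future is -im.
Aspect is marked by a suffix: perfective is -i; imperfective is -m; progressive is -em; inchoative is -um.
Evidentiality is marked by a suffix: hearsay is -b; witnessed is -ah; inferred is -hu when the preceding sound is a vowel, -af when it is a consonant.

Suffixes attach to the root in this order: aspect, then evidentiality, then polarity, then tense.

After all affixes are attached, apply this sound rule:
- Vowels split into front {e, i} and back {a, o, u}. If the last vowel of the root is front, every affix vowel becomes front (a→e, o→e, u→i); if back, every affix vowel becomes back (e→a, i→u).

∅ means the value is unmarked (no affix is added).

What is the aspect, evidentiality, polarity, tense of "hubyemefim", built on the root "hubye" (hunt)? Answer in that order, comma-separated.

imperfective, inferred, affirmative, future

Segment: hubye-m-af-im.
aspect: -m → imperfective.
evidentiality: -hu/af → inferred.
polarity: ∅ → affirmative.
tense: -im → future.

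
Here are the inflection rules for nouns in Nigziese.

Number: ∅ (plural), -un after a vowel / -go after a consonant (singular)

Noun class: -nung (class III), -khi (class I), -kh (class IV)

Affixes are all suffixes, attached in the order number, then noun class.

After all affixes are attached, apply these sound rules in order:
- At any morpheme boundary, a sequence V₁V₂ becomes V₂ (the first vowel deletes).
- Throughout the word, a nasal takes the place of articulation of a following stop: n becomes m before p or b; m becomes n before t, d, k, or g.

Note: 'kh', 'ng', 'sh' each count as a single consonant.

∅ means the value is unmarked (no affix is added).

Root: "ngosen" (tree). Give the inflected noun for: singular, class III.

ngosengonung

Attach number singular -go (after consonant 'n') → ngosengo.
Attach noun class class III -nung → ngosengonung.
Vowel deletion: no change.
Nasal assimilation: no change.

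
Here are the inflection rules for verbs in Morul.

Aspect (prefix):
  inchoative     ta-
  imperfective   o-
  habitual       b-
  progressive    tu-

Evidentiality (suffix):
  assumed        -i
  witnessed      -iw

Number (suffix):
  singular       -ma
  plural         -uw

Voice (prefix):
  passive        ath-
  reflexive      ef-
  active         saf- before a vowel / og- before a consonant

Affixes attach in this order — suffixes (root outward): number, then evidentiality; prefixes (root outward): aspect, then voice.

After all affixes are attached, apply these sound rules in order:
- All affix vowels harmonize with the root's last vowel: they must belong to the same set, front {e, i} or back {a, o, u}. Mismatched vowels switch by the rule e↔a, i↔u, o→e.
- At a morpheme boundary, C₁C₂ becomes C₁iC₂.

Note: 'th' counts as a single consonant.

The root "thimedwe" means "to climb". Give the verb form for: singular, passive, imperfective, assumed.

Attach aspect imperfective o- → othimedwe.
Attach number singular -ma → othimedwema.
Attach evidentiality assumed -i → othimedwemai.
Attach voice passive ath- → athothimedwemai.
Apply vowel harmony: athothimedwemai → ethethimedwemei.
Epenthesis: no change.

ethethimedwemei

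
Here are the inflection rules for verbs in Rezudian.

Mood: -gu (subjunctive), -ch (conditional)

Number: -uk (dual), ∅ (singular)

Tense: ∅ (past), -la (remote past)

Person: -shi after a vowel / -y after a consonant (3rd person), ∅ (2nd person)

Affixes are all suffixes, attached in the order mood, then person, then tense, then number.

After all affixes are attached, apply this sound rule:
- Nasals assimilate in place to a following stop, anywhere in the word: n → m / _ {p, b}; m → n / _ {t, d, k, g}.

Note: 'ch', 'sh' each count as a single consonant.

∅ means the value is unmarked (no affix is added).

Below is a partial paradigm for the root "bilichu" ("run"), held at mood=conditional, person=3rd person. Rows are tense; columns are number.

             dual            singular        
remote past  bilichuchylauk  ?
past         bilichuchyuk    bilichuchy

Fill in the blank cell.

Attach mood conditional -ch → bilichuch.
Attach person 3rd person -y (after consonant 'ch') → bilichuchy.
Attach tense remote past -la → bilichuchyla.
number = singular: zero marking, form stays bilichuchyla.
Nasal assimilation: no change.

bilichuchyla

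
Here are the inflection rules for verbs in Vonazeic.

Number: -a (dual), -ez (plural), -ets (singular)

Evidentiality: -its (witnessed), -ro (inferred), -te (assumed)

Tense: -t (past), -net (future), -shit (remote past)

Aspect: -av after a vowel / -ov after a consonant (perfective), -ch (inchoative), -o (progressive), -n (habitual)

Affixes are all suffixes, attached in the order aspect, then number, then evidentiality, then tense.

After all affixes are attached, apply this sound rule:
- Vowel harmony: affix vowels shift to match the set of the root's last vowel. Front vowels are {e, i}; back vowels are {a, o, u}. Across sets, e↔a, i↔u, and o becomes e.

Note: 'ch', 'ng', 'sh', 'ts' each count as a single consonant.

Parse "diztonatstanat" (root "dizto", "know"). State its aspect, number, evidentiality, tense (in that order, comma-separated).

habitual, singular, assumed, future

Segment: dizto-n-ets-te-net.
aspect: -n → habitual.
number: -ets → singular.
evidentiality: -te → assumed.
tense: -net → future.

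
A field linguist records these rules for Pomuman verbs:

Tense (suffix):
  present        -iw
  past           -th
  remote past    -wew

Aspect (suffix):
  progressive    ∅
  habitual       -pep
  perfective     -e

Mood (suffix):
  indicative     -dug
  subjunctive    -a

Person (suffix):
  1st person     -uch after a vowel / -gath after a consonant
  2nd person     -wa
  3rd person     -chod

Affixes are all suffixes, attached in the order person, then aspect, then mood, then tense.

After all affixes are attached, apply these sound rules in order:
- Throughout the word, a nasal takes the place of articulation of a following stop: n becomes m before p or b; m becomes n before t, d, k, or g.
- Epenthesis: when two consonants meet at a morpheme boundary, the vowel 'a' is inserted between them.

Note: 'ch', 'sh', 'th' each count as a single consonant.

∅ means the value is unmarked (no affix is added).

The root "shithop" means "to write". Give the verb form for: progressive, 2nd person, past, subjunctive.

Attach person 2nd person -wa → shithopwa.
aspect = progressive: zero marking, form stays shithopwa.
Attach mood subjunctive -a → shithopwaa.
Attach tense past -th → shithopwaath.
Nasal assimilation: no change.
Apply epenthesis: shithopwaath → shithopawaath.

shithopawaath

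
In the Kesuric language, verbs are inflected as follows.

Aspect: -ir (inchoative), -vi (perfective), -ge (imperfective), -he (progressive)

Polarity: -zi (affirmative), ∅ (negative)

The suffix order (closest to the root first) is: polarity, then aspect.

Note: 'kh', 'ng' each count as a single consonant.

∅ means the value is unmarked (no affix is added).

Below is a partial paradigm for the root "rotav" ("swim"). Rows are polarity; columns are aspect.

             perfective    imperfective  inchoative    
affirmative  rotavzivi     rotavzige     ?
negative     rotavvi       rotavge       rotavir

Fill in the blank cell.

Attach polarity affirmative -zi → rotavzi.
Attach aspect inchoative -ir → rotavziir.

rotavziir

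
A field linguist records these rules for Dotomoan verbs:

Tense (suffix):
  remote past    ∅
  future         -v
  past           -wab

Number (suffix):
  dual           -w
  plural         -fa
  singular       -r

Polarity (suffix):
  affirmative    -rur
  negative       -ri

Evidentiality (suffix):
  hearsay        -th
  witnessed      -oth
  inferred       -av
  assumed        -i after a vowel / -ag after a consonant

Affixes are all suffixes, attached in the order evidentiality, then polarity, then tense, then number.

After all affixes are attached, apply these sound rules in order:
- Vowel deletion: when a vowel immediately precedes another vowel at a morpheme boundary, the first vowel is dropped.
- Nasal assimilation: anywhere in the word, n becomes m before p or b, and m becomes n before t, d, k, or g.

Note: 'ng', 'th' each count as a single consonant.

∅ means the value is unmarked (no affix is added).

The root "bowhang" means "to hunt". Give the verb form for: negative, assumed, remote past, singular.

bowhangagrir

Attach evidentiality assumed -ag (after consonant 'ng') → bowhangag.
Attach polarity negative -ri → bowhangagri.
tense = remote past: zero marking, form stays bowhangagri.
Attach number singular -r → bowhangagrir.
Vowel deletion: no change.
Nasal assimilation: no change.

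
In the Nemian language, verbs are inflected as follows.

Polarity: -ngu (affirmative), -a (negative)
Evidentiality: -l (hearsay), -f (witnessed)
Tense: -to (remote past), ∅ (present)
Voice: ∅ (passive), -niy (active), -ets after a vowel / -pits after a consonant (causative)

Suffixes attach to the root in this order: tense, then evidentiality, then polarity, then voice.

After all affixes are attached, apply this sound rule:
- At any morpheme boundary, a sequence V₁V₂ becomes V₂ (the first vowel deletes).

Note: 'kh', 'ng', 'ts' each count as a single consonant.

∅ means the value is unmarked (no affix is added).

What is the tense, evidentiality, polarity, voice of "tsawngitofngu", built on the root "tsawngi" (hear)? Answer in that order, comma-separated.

Segment: tsawngi-to-f-ngu.
tense: -to → remote past.
evidentiality: -f → witnessed.
polarity: -ngu → affirmative.
voice: ∅ → passive.

remote past, witnessed, affirmative, passive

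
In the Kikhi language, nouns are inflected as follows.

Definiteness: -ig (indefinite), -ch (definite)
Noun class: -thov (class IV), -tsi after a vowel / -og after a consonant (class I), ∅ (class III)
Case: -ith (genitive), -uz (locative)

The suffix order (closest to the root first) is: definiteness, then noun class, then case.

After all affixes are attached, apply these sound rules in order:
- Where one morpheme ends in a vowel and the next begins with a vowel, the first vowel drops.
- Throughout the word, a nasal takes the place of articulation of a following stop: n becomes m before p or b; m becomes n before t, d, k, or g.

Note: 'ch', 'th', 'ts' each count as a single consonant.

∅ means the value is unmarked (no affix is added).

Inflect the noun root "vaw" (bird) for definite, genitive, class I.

vawchogith

Attach definiteness definite -ch → vawch.
Attach noun class class I -og (after consonant 'ch') → vawchog.
Attach case genitive -ith → vawchogith.
Vowel deletion: no change.
Nasal assimilation: no change.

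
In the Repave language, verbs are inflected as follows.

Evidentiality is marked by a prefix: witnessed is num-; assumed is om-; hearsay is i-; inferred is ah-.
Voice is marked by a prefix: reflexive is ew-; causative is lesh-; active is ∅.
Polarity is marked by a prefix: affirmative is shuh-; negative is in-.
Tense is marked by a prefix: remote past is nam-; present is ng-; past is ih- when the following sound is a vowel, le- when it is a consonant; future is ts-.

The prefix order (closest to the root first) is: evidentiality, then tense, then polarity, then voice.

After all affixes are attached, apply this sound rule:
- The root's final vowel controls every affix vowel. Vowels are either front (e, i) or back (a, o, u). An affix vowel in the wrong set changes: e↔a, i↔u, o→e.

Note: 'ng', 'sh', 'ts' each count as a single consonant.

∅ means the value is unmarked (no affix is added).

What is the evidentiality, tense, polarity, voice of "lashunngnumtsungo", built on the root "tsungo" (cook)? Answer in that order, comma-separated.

witnessed, present, negative, causative

Segment: lesh-in-ng-num-tsungo.
evidentiality: num- → witnessed.
tense: ng- → present.
polarity: in- → negative.
voice: lesh- → causative.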